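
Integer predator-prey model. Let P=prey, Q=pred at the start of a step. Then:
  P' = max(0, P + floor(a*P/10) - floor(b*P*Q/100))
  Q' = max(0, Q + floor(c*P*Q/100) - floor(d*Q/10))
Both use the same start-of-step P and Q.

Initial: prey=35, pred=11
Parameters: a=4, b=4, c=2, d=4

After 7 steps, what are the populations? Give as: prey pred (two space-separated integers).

Step 1: prey: 35+14-15=34; pred: 11+7-4=14
Step 2: prey: 34+13-19=28; pred: 14+9-5=18
Step 3: prey: 28+11-20=19; pred: 18+10-7=21
Step 4: prey: 19+7-15=11; pred: 21+7-8=20
Step 5: prey: 11+4-8=7; pred: 20+4-8=16
Step 6: prey: 7+2-4=5; pred: 16+2-6=12
Step 7: prey: 5+2-2=5; pred: 12+1-4=9

Answer: 5 9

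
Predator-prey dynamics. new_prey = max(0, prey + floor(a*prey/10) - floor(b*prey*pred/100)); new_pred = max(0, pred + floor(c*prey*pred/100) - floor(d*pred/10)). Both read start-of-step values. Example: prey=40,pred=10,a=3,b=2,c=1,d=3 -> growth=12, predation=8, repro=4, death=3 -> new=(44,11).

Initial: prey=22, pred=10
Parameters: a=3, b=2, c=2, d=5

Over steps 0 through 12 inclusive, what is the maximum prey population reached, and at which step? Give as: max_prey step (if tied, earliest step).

Step 1: prey: 22+6-4=24; pred: 10+4-5=9
Step 2: prey: 24+7-4=27; pred: 9+4-4=9
Step 3: prey: 27+8-4=31; pred: 9+4-4=9
Step 4: prey: 31+9-5=35; pred: 9+5-4=10
Step 5: prey: 35+10-7=38; pred: 10+7-5=12
Step 6: prey: 38+11-9=40; pred: 12+9-6=15
Step 7: prey: 40+12-12=40; pred: 15+12-7=20
Step 8: prey: 40+12-16=36; pred: 20+16-10=26
Step 9: prey: 36+10-18=28; pred: 26+18-13=31
Step 10: prey: 28+8-17=19; pred: 31+17-15=33
Step 11: prey: 19+5-12=12; pred: 33+12-16=29
Step 12: prey: 12+3-6=9; pred: 29+6-14=21
Max prey = 40 at step 6

Answer: 40 6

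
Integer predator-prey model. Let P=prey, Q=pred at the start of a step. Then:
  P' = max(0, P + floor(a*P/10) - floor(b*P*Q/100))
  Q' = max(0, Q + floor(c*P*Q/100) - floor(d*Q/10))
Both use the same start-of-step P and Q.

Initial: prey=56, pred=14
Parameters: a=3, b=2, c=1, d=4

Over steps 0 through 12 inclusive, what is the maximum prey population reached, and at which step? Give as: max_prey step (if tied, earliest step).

Step 1: prey: 56+16-15=57; pred: 14+7-5=16
Step 2: prey: 57+17-18=56; pred: 16+9-6=19
Step 3: prey: 56+16-21=51; pred: 19+10-7=22
Step 4: prey: 51+15-22=44; pred: 22+11-8=25
Step 5: prey: 44+13-22=35; pred: 25+11-10=26
Step 6: prey: 35+10-18=27; pred: 26+9-10=25
Step 7: prey: 27+8-13=22; pred: 25+6-10=21
Step 8: prey: 22+6-9=19; pred: 21+4-8=17
Step 9: prey: 19+5-6=18; pred: 17+3-6=14
Step 10: prey: 18+5-5=18; pred: 14+2-5=11
Step 11: prey: 18+5-3=20; pred: 11+1-4=8
Step 12: prey: 20+6-3=23; pred: 8+1-3=6
Max prey = 57 at step 1

Answer: 57 1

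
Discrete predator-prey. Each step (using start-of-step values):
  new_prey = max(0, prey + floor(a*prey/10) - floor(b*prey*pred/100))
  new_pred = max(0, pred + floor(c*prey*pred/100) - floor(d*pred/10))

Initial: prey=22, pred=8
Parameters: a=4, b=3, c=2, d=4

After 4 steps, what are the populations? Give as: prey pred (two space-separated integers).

Step 1: prey: 22+8-5=25; pred: 8+3-3=8
Step 2: prey: 25+10-6=29; pred: 8+4-3=9
Step 3: prey: 29+11-7=33; pred: 9+5-3=11
Step 4: prey: 33+13-10=36; pred: 11+7-4=14

Answer: 36 14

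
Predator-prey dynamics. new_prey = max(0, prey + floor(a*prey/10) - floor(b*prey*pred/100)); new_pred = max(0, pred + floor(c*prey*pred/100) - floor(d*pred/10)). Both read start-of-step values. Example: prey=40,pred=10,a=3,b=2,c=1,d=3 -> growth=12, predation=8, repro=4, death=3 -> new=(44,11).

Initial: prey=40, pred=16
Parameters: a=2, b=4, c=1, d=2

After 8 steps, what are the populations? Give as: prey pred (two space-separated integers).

Step 1: prey: 40+8-25=23; pred: 16+6-3=19
Step 2: prey: 23+4-17=10; pred: 19+4-3=20
Step 3: prey: 10+2-8=4; pred: 20+2-4=18
Step 4: prey: 4+0-2=2; pred: 18+0-3=15
Step 5: prey: 2+0-1=1; pred: 15+0-3=12
Step 6: prey: 1+0-0=1; pred: 12+0-2=10
Step 7: prey: 1+0-0=1; pred: 10+0-2=8
Step 8: prey: 1+0-0=1; pred: 8+0-1=7

Answer: 1 7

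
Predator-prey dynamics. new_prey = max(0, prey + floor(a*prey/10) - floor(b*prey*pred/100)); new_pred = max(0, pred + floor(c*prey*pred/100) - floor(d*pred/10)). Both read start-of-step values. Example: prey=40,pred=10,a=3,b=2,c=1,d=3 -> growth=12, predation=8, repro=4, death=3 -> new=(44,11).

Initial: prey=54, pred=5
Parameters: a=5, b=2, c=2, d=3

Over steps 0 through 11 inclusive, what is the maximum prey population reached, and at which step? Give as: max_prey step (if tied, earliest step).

Answer: 111 3

Derivation:
Step 1: prey: 54+27-5=76; pred: 5+5-1=9
Step 2: prey: 76+38-13=101; pred: 9+13-2=20
Step 3: prey: 101+50-40=111; pred: 20+40-6=54
Step 4: prey: 111+55-119=47; pred: 54+119-16=157
Step 5: prey: 47+23-147=0; pred: 157+147-47=257
Step 6: prey: 0+0-0=0; pred: 257+0-77=180
Step 7: prey: 0+0-0=0; pred: 180+0-54=126
Step 8: prey: 0+0-0=0; pred: 126+0-37=89
Step 9: prey: 0+0-0=0; pred: 89+0-26=63
Step 10: prey: 0+0-0=0; pred: 63+0-18=45
Step 11: prey: 0+0-0=0; pred: 45+0-13=32
Max prey = 111 at step 3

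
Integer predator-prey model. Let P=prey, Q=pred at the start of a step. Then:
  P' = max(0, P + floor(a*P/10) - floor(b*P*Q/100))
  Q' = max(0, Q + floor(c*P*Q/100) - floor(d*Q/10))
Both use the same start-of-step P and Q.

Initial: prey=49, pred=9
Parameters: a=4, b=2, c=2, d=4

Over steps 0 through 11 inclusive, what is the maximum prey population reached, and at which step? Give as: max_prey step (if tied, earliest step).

Step 1: prey: 49+19-8=60; pred: 9+8-3=14
Step 2: prey: 60+24-16=68; pred: 14+16-5=25
Step 3: prey: 68+27-34=61; pred: 25+34-10=49
Step 4: prey: 61+24-59=26; pred: 49+59-19=89
Step 5: prey: 26+10-46=0; pred: 89+46-35=100
Step 6: prey: 0+0-0=0; pred: 100+0-40=60
Step 7: prey: 0+0-0=0; pred: 60+0-24=36
Step 8: prey: 0+0-0=0; pred: 36+0-14=22
Step 9: prey: 0+0-0=0; pred: 22+0-8=14
Step 10: prey: 0+0-0=0; pred: 14+0-5=9
Step 11: prey: 0+0-0=0; pred: 9+0-3=6
Max prey = 68 at step 2

Answer: 68 2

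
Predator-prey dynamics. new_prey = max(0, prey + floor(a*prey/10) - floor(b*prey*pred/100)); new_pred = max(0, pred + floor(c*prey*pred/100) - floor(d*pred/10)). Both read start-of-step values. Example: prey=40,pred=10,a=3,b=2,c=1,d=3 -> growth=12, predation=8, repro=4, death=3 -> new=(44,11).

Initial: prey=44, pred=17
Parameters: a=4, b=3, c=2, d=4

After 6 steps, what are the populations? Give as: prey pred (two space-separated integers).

Step 1: prey: 44+17-22=39; pred: 17+14-6=25
Step 2: prey: 39+15-29=25; pred: 25+19-10=34
Step 3: prey: 25+10-25=10; pred: 34+17-13=38
Step 4: prey: 10+4-11=3; pred: 38+7-15=30
Step 5: prey: 3+1-2=2; pred: 30+1-12=19
Step 6: prey: 2+0-1=1; pred: 19+0-7=12

Answer: 1 12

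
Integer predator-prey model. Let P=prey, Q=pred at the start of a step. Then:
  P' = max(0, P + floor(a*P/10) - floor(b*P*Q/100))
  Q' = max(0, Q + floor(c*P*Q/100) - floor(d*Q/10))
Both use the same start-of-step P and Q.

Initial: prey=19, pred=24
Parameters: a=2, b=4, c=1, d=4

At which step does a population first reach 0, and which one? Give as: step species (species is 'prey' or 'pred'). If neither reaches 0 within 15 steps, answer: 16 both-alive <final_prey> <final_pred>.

Step 1: prey: 19+3-18=4; pred: 24+4-9=19
Step 2: prey: 4+0-3=1; pred: 19+0-7=12
Step 3: prey: 1+0-0=1; pred: 12+0-4=8
Step 4: prey: 1+0-0=1; pred: 8+0-3=5
Step 5: prey: 1+0-0=1; pred: 5+0-2=3
Step 6: prey: 1+0-0=1; pred: 3+0-1=2
Step 7: prey: 1+0-0=1; pred: 2+0-0=2
Steps 8-15: state stable at prey=1, pred=2 (no change)
No extinction within 15 steps

Answer: 16 both-alive 1 2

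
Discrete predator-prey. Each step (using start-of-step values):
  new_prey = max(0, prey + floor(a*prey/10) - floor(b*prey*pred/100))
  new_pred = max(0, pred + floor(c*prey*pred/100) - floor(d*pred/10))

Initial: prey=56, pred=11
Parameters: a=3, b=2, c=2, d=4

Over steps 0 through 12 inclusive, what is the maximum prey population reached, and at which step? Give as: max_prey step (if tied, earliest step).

Step 1: prey: 56+16-12=60; pred: 11+12-4=19
Step 2: prey: 60+18-22=56; pred: 19+22-7=34
Step 3: prey: 56+16-38=34; pred: 34+38-13=59
Step 4: prey: 34+10-40=4; pred: 59+40-23=76
Step 5: prey: 4+1-6=0; pred: 76+6-30=52
Step 6: prey: 0+0-0=0; pred: 52+0-20=32
Step 7: prey: 0+0-0=0; pred: 32+0-12=20
Step 8: prey: 0+0-0=0; pred: 20+0-8=12
Step 9: prey: 0+0-0=0; pred: 12+0-4=8
Step 10: prey: 0+0-0=0; pred: 8+0-3=5
Step 11: prey: 0+0-0=0; pred: 5+0-2=3
Step 12: prey: 0+0-0=0; pred: 3+0-1=2
Max prey = 60 at step 1

Answer: 60 1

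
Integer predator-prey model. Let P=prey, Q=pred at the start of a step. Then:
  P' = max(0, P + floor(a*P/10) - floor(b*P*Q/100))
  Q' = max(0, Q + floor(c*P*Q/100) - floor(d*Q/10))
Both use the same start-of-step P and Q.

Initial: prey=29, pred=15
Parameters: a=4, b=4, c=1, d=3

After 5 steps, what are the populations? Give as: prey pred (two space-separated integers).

Answer: 15 8

Derivation:
Step 1: prey: 29+11-17=23; pred: 15+4-4=15
Step 2: prey: 23+9-13=19; pred: 15+3-4=14
Step 3: prey: 19+7-10=16; pred: 14+2-4=12
Step 4: prey: 16+6-7=15; pred: 12+1-3=10
Step 5: prey: 15+6-6=15; pred: 10+1-3=8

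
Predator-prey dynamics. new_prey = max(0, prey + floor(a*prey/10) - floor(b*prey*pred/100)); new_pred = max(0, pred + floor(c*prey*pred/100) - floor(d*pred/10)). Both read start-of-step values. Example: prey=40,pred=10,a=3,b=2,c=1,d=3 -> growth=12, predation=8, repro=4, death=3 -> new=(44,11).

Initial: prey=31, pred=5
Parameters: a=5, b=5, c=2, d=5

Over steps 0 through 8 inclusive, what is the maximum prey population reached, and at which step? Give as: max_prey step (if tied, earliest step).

Answer: 54 3

Derivation:
Step 1: prey: 31+15-7=39; pred: 5+3-2=6
Step 2: prey: 39+19-11=47; pred: 6+4-3=7
Step 3: prey: 47+23-16=54; pred: 7+6-3=10
Step 4: prey: 54+27-27=54; pred: 10+10-5=15
Step 5: prey: 54+27-40=41; pred: 15+16-7=24
Step 6: prey: 41+20-49=12; pred: 24+19-12=31
Step 7: prey: 12+6-18=0; pred: 31+7-15=23
Step 8: prey: 0+0-0=0; pred: 23+0-11=12
Max prey = 54 at step 3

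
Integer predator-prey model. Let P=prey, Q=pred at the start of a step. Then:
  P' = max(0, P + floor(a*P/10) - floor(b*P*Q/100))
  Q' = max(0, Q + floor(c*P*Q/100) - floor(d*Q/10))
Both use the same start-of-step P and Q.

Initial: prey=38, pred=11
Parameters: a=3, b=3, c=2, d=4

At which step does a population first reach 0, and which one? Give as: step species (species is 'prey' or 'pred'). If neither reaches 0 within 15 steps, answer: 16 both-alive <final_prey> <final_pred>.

Answer: 16 both-alive 18 2

Derivation:
Step 1: prey: 38+11-12=37; pred: 11+8-4=15
Step 2: prey: 37+11-16=32; pred: 15+11-6=20
Step 3: prey: 32+9-19=22; pred: 20+12-8=24
Step 4: prey: 22+6-15=13; pred: 24+10-9=25
Step 5: prey: 13+3-9=7; pred: 25+6-10=21
Step 6: prey: 7+2-4=5; pred: 21+2-8=15
Step 7: prey: 5+1-2=4; pred: 15+1-6=10
Step 8: prey: 4+1-1=4; pred: 10+0-4=6
Step 9: prey: 4+1-0=5; pred: 6+0-2=4
Step 10: prey: 5+1-0=6; pred: 4+0-1=3
Step 11: prey: 6+1-0=7; pred: 3+0-1=2
Step 12: prey: 7+2-0=9; pred: 2+0-0=2
Step 13: prey: 9+2-0=11; pred: 2+0-0=2
Step 14: prey: 11+3-0=14; pred: 2+0-0=2
Step 15: prey: 14+4-0=18; pred: 2+0-0=2
No extinction within 15 steps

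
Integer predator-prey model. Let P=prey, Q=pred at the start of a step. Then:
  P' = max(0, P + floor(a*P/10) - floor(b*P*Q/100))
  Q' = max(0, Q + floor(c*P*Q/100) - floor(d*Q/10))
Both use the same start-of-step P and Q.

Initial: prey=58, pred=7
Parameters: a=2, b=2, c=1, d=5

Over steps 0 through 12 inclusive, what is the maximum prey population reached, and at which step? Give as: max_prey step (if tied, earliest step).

Step 1: prey: 58+11-8=61; pred: 7+4-3=8
Step 2: prey: 61+12-9=64; pred: 8+4-4=8
Step 3: prey: 64+12-10=66; pred: 8+5-4=9
Step 4: prey: 66+13-11=68; pred: 9+5-4=10
Step 5: prey: 68+13-13=68; pred: 10+6-5=11
Step 6: prey: 68+13-14=67; pred: 11+7-5=13
Step 7: prey: 67+13-17=63; pred: 13+8-6=15
Step 8: prey: 63+12-18=57; pred: 15+9-7=17
Step 9: prey: 57+11-19=49; pred: 17+9-8=18
Step 10: prey: 49+9-17=41; pred: 18+8-9=17
Step 11: prey: 41+8-13=36; pred: 17+6-8=15
Step 12: prey: 36+7-10=33; pred: 15+5-7=13
Max prey = 68 at step 4

Answer: 68 4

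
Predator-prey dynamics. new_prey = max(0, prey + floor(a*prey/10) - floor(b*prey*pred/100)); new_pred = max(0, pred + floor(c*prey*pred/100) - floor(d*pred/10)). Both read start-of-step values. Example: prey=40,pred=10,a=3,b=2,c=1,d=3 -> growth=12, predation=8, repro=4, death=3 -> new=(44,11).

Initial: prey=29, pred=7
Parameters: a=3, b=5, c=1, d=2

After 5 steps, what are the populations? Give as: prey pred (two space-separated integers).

Step 1: prey: 29+8-10=27; pred: 7+2-1=8
Step 2: prey: 27+8-10=25; pred: 8+2-1=9
Step 3: prey: 25+7-11=21; pred: 9+2-1=10
Step 4: prey: 21+6-10=17; pred: 10+2-2=10
Step 5: prey: 17+5-8=14; pred: 10+1-2=9

Answer: 14 9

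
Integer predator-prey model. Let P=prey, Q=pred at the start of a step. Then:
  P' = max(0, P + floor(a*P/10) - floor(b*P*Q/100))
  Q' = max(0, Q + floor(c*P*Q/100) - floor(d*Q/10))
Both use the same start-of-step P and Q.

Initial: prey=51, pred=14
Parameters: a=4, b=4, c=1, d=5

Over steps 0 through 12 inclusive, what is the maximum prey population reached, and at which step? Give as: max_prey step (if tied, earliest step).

Step 1: prey: 51+20-28=43; pred: 14+7-7=14
Step 2: prey: 43+17-24=36; pred: 14+6-7=13
Step 3: prey: 36+14-18=32; pred: 13+4-6=11
Step 4: prey: 32+12-14=30; pred: 11+3-5=9
Step 5: prey: 30+12-10=32; pred: 9+2-4=7
Step 6: prey: 32+12-8=36; pred: 7+2-3=6
Step 7: prey: 36+14-8=42; pred: 6+2-3=5
Step 8: prey: 42+16-8=50; pred: 5+2-2=5
Step 9: prey: 50+20-10=60; pred: 5+2-2=5
Step 10: prey: 60+24-12=72; pred: 5+3-2=6
Step 11: prey: 72+28-17=83; pred: 6+4-3=7
Step 12: prey: 83+33-23=93; pred: 7+5-3=9
Max prey = 93 at step 12

Answer: 93 12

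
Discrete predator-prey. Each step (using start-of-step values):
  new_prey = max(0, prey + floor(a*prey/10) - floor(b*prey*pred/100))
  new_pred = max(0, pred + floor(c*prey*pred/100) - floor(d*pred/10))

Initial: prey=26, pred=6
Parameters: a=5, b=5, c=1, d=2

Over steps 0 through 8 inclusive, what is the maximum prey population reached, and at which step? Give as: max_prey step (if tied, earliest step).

Step 1: prey: 26+13-7=32; pred: 6+1-1=6
Step 2: prey: 32+16-9=39; pred: 6+1-1=6
Step 3: prey: 39+19-11=47; pred: 6+2-1=7
Step 4: prey: 47+23-16=54; pred: 7+3-1=9
Step 5: prey: 54+27-24=57; pred: 9+4-1=12
Step 6: prey: 57+28-34=51; pred: 12+6-2=16
Step 7: prey: 51+25-40=36; pred: 16+8-3=21
Step 8: prey: 36+18-37=17; pred: 21+7-4=24
Max prey = 57 at step 5

Answer: 57 5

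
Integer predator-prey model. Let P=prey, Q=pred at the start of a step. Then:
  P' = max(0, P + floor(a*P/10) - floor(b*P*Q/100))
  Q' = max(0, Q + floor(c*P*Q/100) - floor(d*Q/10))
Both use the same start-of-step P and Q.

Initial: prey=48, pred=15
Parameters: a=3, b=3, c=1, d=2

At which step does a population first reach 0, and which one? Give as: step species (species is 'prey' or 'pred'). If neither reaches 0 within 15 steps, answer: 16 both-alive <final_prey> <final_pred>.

Answer: 16 both-alive 2 4

Derivation:
Step 1: prey: 48+14-21=41; pred: 15+7-3=19
Step 2: prey: 41+12-23=30; pred: 19+7-3=23
Step 3: prey: 30+9-20=19; pred: 23+6-4=25
Step 4: prey: 19+5-14=10; pred: 25+4-5=24
Step 5: prey: 10+3-7=6; pred: 24+2-4=22
Step 6: prey: 6+1-3=4; pred: 22+1-4=19
Step 7: prey: 4+1-2=3; pred: 19+0-3=16
Step 8: prey: 3+0-1=2; pred: 16+0-3=13
Step 9: prey: 2+0-0=2; pred: 13+0-2=11
Step 10: prey: 2+0-0=2; pred: 11+0-2=9
Step 11: prey: 2+0-0=2; pred: 9+0-1=8
Step 12: prey: 2+0-0=2; pred: 8+0-1=7
Step 13: prey: 2+0-0=2; pred: 7+0-1=6
Step 14: prey: 2+0-0=2; pred: 6+0-1=5
Step 15: prey: 2+0-0=2; pred: 5+0-1=4
No extinction within 15 steps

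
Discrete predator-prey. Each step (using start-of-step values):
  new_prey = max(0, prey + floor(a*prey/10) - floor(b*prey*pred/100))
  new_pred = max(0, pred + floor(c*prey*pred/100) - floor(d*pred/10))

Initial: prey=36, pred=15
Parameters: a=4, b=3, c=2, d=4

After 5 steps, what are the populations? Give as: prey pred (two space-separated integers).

Step 1: prey: 36+14-16=34; pred: 15+10-6=19
Step 2: prey: 34+13-19=28; pred: 19+12-7=24
Step 3: prey: 28+11-20=19; pred: 24+13-9=28
Step 4: prey: 19+7-15=11; pred: 28+10-11=27
Step 5: prey: 11+4-8=7; pred: 27+5-10=22

Answer: 7 22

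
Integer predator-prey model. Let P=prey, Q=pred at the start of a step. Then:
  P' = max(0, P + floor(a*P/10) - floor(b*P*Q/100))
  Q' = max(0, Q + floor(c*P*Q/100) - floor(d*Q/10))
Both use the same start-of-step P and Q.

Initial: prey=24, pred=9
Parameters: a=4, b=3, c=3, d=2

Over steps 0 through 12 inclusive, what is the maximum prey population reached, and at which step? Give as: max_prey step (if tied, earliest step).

Answer: 27 1

Derivation:
Step 1: prey: 24+9-6=27; pred: 9+6-1=14
Step 2: prey: 27+10-11=26; pred: 14+11-2=23
Step 3: prey: 26+10-17=19; pred: 23+17-4=36
Step 4: prey: 19+7-20=6; pred: 36+20-7=49
Step 5: prey: 6+2-8=0; pred: 49+8-9=48
Step 6: prey: 0+0-0=0; pred: 48+0-9=39
Step 7: prey: 0+0-0=0; pred: 39+0-7=32
Step 8: prey: 0+0-0=0; pred: 32+0-6=26
Step 9: prey: 0+0-0=0; pred: 26+0-5=21
Step 10: prey: 0+0-0=0; pred: 21+0-4=17
Step 11: prey: 0+0-0=0; pred: 17+0-3=14
Step 12: prey: 0+0-0=0; pred: 14+0-2=12
Max prey = 27 at step 1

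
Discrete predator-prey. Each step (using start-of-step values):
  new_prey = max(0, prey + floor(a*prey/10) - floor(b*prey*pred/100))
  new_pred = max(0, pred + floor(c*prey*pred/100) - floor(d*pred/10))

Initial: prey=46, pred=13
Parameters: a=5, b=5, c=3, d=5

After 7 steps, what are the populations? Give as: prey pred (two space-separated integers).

Step 1: prey: 46+23-29=40; pred: 13+17-6=24
Step 2: prey: 40+20-48=12; pred: 24+28-12=40
Step 3: prey: 12+6-24=0; pred: 40+14-20=34
Step 4: prey: 0+0-0=0; pred: 34+0-17=17
Step 5: prey: 0+0-0=0; pred: 17+0-8=9
Step 6: prey: 0+0-0=0; pred: 9+0-4=5
Step 7: prey: 0+0-0=0; pred: 5+0-2=3

Answer: 0 3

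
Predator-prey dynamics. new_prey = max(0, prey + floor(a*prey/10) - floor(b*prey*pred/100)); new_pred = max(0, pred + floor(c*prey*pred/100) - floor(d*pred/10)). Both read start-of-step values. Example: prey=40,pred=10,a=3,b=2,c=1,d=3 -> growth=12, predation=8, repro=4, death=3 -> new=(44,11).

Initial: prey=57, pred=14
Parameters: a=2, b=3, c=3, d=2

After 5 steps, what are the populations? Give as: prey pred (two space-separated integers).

Answer: 0 48

Derivation:
Step 1: prey: 57+11-23=45; pred: 14+23-2=35
Step 2: prey: 45+9-47=7; pred: 35+47-7=75
Step 3: prey: 7+1-15=0; pred: 75+15-15=75
Step 4: prey: 0+0-0=0; pred: 75+0-15=60
Step 5: prey: 0+0-0=0; pred: 60+0-12=48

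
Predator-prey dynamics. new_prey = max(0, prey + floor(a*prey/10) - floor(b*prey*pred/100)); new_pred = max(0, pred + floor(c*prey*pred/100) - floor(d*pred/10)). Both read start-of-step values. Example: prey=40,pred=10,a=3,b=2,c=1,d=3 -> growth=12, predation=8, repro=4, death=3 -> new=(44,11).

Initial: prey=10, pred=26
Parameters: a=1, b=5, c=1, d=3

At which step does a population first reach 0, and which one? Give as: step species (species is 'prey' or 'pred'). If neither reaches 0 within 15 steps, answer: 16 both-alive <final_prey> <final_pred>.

Step 1: prey: 10+1-13=0; pred: 26+2-7=21
First extinction: prey at step 1

Answer: 1 prey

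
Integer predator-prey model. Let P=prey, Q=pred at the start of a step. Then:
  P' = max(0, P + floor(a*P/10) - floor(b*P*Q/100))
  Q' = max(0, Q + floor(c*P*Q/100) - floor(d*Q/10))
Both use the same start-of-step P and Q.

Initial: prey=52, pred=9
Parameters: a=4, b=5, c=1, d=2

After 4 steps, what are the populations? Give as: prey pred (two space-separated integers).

Answer: 14 18

Derivation:
Step 1: prey: 52+20-23=49; pred: 9+4-1=12
Step 2: prey: 49+19-29=39; pred: 12+5-2=15
Step 3: prey: 39+15-29=25; pred: 15+5-3=17
Step 4: prey: 25+10-21=14; pred: 17+4-3=18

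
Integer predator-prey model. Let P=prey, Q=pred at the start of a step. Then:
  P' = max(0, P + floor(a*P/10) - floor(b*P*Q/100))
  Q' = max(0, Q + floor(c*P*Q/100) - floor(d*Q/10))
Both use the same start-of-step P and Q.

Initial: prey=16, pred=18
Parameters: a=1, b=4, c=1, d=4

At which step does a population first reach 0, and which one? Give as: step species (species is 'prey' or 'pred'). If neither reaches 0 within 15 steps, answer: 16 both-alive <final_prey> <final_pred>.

Step 1: prey: 16+1-11=6; pred: 18+2-7=13
Step 2: prey: 6+0-3=3; pred: 13+0-5=8
Step 3: prey: 3+0-0=3; pred: 8+0-3=5
Step 4: prey: 3+0-0=3; pred: 5+0-2=3
Step 5: prey: 3+0-0=3; pred: 3+0-1=2
Step 6: prey: 3+0-0=3; pred: 2+0-0=2
Steps 7-15: state stable at prey=3, pred=2 (no change)
No extinction within 15 steps

Answer: 16 both-alive 3 2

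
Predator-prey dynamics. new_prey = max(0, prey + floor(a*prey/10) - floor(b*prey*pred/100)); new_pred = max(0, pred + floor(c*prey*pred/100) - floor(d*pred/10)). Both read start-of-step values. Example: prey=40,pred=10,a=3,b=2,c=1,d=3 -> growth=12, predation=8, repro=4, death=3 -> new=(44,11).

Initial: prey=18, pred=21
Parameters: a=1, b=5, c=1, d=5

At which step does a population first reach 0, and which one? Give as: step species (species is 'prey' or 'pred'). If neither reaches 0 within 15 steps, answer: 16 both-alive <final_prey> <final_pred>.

Step 1: prey: 18+1-18=1; pred: 21+3-10=14
Step 2: prey: 1+0-0=1; pred: 14+0-7=7
Step 3: prey: 1+0-0=1; pred: 7+0-3=4
Step 4: prey: 1+0-0=1; pred: 4+0-2=2
Step 5: prey: 1+0-0=1; pred: 2+0-1=1
Step 6: prey: 1+0-0=1; pred: 1+0-0=1
Steps 7-15: state stable at prey=1, pred=1 (no change)
No extinction within 15 steps

Answer: 16 both-alive 1 1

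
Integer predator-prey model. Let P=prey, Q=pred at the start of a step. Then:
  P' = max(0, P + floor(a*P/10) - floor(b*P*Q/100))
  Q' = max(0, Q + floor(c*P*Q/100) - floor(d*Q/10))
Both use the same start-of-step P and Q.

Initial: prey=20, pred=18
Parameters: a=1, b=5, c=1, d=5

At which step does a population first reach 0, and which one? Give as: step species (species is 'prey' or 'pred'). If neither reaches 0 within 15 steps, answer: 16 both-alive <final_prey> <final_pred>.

Step 1: prey: 20+2-18=4; pred: 18+3-9=12
Step 2: prey: 4+0-2=2; pred: 12+0-6=6
Step 3: prey: 2+0-0=2; pred: 6+0-3=3
Step 4: prey: 2+0-0=2; pred: 3+0-1=2
Step 5: prey: 2+0-0=2; pred: 2+0-1=1
Step 6: prey: 2+0-0=2; pred: 1+0-0=1
Steps 7-15: state stable at prey=2, pred=1 (no change)
No extinction within 15 steps

Answer: 16 both-alive 2 1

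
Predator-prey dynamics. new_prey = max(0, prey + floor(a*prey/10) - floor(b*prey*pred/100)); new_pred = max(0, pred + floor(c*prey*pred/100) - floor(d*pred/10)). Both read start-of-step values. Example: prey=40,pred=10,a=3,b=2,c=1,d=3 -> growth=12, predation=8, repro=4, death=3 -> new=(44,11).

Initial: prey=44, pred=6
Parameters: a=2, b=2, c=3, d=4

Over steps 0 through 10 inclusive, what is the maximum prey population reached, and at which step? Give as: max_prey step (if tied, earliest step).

Step 1: prey: 44+8-5=47; pred: 6+7-2=11
Step 2: prey: 47+9-10=46; pred: 11+15-4=22
Step 3: prey: 46+9-20=35; pred: 22+30-8=44
Step 4: prey: 35+7-30=12; pred: 44+46-17=73
Step 5: prey: 12+2-17=0; pred: 73+26-29=70
Step 6: prey: 0+0-0=0; pred: 70+0-28=42
Step 7: prey: 0+0-0=0; pred: 42+0-16=26
Step 8: prey: 0+0-0=0; pred: 26+0-10=16
Step 9: prey: 0+0-0=0; pred: 16+0-6=10
Step 10: prey: 0+0-0=0; pred: 10+0-4=6
Max prey = 47 at step 1

Answer: 47 1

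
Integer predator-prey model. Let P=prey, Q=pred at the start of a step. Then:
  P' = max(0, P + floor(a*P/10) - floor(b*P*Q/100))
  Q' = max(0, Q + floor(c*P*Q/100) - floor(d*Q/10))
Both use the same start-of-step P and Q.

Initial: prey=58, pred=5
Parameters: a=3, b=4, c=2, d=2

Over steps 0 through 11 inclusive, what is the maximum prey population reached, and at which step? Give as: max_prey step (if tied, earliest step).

Step 1: prey: 58+17-11=64; pred: 5+5-1=9
Step 2: prey: 64+19-23=60; pred: 9+11-1=19
Step 3: prey: 60+18-45=33; pred: 19+22-3=38
Step 4: prey: 33+9-50=0; pred: 38+25-7=56
Step 5: prey: 0+0-0=0; pred: 56+0-11=45
Step 6: prey: 0+0-0=0; pred: 45+0-9=36
Step 7: prey: 0+0-0=0; pred: 36+0-7=29
Step 8: prey: 0+0-0=0; pred: 29+0-5=24
Step 9: prey: 0+0-0=0; pred: 24+0-4=20
Step 10: prey: 0+0-0=0; pred: 20+0-4=16
Step 11: prey: 0+0-0=0; pred: 16+0-3=13
Max prey = 64 at step 1

Answer: 64 1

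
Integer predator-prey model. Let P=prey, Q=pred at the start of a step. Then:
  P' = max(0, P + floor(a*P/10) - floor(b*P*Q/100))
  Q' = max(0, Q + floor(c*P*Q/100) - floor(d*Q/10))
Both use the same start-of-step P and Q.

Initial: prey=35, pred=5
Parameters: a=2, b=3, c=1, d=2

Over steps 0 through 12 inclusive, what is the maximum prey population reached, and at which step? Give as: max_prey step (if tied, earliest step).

Step 1: prey: 35+7-5=37; pred: 5+1-1=5
Step 2: prey: 37+7-5=39; pred: 5+1-1=5
Step 3: prey: 39+7-5=41; pred: 5+1-1=5
Step 4: prey: 41+8-6=43; pred: 5+2-1=6
Step 5: prey: 43+8-7=44; pred: 6+2-1=7
Step 6: prey: 44+8-9=43; pred: 7+3-1=9
Step 7: prey: 43+8-11=40; pred: 9+3-1=11
Step 8: prey: 40+8-13=35; pred: 11+4-2=13
Step 9: prey: 35+7-13=29; pred: 13+4-2=15
Step 10: prey: 29+5-13=21; pred: 15+4-3=16
Step 11: prey: 21+4-10=15; pred: 16+3-3=16
Step 12: prey: 15+3-7=11; pred: 16+2-3=15
Max prey = 44 at step 5

Answer: 44 5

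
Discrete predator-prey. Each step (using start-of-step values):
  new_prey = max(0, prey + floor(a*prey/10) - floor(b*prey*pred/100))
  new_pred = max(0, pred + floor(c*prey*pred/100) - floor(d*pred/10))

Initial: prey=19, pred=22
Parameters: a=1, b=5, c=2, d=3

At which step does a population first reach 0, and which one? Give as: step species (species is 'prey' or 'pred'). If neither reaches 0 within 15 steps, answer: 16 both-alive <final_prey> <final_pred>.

Answer: 1 prey

Derivation:
Step 1: prey: 19+1-20=0; pred: 22+8-6=24
First extinction: prey at step 1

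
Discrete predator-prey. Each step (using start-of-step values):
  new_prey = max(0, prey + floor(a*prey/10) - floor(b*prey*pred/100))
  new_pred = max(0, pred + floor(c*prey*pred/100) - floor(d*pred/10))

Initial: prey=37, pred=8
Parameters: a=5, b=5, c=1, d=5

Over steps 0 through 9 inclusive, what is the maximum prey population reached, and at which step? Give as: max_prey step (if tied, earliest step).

Answer: 106 6

Derivation:
Step 1: prey: 37+18-14=41; pred: 8+2-4=6
Step 2: prey: 41+20-12=49; pred: 6+2-3=5
Step 3: prey: 49+24-12=61; pred: 5+2-2=5
Step 4: prey: 61+30-15=76; pred: 5+3-2=6
Step 5: prey: 76+38-22=92; pred: 6+4-3=7
Step 6: prey: 92+46-32=106; pred: 7+6-3=10
Step 7: prey: 106+53-53=106; pred: 10+10-5=15
Step 8: prey: 106+53-79=80; pred: 15+15-7=23
Step 9: prey: 80+40-92=28; pred: 23+18-11=30
Max prey = 106 at step 6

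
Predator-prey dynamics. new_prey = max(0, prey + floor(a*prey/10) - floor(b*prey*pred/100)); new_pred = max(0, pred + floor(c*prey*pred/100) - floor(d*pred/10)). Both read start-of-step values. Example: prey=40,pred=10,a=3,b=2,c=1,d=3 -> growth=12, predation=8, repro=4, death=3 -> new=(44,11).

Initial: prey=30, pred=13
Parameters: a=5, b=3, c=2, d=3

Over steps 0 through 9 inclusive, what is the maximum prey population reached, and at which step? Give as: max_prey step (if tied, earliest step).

Answer: 34 1

Derivation:
Step 1: prey: 30+15-11=34; pred: 13+7-3=17
Step 2: prey: 34+17-17=34; pred: 17+11-5=23
Step 3: prey: 34+17-23=28; pred: 23+15-6=32
Step 4: prey: 28+14-26=16; pred: 32+17-9=40
Step 5: prey: 16+8-19=5; pred: 40+12-12=40
Step 6: prey: 5+2-6=1; pred: 40+4-12=32
Step 7: prey: 1+0-0=1; pred: 32+0-9=23
Step 8: prey: 1+0-0=1; pred: 23+0-6=17
Step 9: prey: 1+0-0=1; pred: 17+0-5=12
Max prey = 34 at step 1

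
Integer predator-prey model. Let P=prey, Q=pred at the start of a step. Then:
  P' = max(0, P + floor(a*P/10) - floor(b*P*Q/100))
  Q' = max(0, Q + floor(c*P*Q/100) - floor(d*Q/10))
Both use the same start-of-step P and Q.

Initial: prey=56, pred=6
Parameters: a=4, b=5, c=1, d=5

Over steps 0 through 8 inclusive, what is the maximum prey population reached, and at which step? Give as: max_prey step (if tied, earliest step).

Step 1: prey: 56+22-16=62; pred: 6+3-3=6
Step 2: prey: 62+24-18=68; pred: 6+3-3=6
Step 3: prey: 68+27-20=75; pred: 6+4-3=7
Step 4: prey: 75+30-26=79; pred: 7+5-3=9
Step 5: prey: 79+31-35=75; pred: 9+7-4=12
Step 6: prey: 75+30-45=60; pred: 12+9-6=15
Step 7: prey: 60+24-45=39; pred: 15+9-7=17
Step 8: prey: 39+15-33=21; pred: 17+6-8=15
Max prey = 79 at step 4

Answer: 79 4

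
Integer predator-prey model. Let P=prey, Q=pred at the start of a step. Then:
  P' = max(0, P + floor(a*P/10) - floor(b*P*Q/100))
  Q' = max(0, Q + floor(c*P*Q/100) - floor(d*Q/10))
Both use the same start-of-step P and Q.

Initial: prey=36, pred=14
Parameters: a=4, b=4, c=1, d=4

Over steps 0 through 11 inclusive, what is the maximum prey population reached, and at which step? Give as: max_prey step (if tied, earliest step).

Answer: 70 11

Derivation:
Step 1: prey: 36+14-20=30; pred: 14+5-5=14
Step 2: prey: 30+12-16=26; pred: 14+4-5=13
Step 3: prey: 26+10-13=23; pred: 13+3-5=11
Step 4: prey: 23+9-10=22; pred: 11+2-4=9
Step 5: prey: 22+8-7=23; pred: 9+1-3=7
Step 6: prey: 23+9-6=26; pred: 7+1-2=6
Step 7: prey: 26+10-6=30; pred: 6+1-2=5
Step 8: prey: 30+12-6=36; pred: 5+1-2=4
Step 9: prey: 36+14-5=45; pred: 4+1-1=4
Step 10: prey: 45+18-7=56; pred: 4+1-1=4
Step 11: prey: 56+22-8=70; pred: 4+2-1=5
Max prey = 70 at step 11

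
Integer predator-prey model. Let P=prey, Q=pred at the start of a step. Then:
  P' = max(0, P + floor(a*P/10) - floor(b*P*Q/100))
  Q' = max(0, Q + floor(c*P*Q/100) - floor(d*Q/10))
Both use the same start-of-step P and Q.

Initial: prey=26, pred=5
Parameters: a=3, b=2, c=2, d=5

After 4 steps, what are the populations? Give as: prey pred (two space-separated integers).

Step 1: prey: 26+7-2=31; pred: 5+2-2=5
Step 2: prey: 31+9-3=37; pred: 5+3-2=6
Step 3: prey: 37+11-4=44; pred: 6+4-3=7
Step 4: prey: 44+13-6=51; pred: 7+6-3=10

Answer: 51 10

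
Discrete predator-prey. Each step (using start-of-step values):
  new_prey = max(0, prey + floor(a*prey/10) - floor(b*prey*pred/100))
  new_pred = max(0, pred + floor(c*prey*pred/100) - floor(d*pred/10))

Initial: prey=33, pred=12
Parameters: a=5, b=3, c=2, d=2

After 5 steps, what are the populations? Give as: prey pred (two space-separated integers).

Answer: 0 53

Derivation:
Step 1: prey: 33+16-11=38; pred: 12+7-2=17
Step 2: prey: 38+19-19=38; pred: 17+12-3=26
Step 3: prey: 38+19-29=28; pred: 26+19-5=40
Step 4: prey: 28+14-33=9; pred: 40+22-8=54
Step 5: prey: 9+4-14=0; pred: 54+9-10=53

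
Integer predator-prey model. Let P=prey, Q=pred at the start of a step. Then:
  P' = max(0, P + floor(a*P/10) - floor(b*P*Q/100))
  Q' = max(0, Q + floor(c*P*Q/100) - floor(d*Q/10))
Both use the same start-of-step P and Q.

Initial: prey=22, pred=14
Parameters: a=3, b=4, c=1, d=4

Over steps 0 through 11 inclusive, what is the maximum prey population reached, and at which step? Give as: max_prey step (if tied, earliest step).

Step 1: prey: 22+6-12=16; pred: 14+3-5=12
Step 2: prey: 16+4-7=13; pred: 12+1-4=9
Step 3: prey: 13+3-4=12; pred: 9+1-3=7
Step 4: prey: 12+3-3=12; pred: 7+0-2=5
Step 5: prey: 12+3-2=13; pred: 5+0-2=3
Step 6: prey: 13+3-1=15; pred: 3+0-1=2
Step 7: prey: 15+4-1=18; pred: 2+0-0=2
Step 8: prey: 18+5-1=22; pred: 2+0-0=2
Step 9: prey: 22+6-1=27; pred: 2+0-0=2
Step 10: prey: 27+8-2=33; pred: 2+0-0=2
Step 11: prey: 33+9-2=40; pred: 2+0-0=2
Max prey = 40 at step 11

Answer: 40 11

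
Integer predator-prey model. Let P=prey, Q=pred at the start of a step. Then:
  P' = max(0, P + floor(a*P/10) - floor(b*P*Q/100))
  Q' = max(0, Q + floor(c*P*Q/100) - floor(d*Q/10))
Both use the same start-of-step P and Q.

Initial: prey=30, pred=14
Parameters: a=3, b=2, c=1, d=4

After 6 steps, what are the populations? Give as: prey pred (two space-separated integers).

Step 1: prey: 30+9-8=31; pred: 14+4-5=13
Step 2: prey: 31+9-8=32; pred: 13+4-5=12
Step 3: prey: 32+9-7=34; pred: 12+3-4=11
Step 4: prey: 34+10-7=37; pred: 11+3-4=10
Step 5: prey: 37+11-7=41; pred: 10+3-4=9
Step 6: prey: 41+12-7=46; pred: 9+3-3=9

Answer: 46 9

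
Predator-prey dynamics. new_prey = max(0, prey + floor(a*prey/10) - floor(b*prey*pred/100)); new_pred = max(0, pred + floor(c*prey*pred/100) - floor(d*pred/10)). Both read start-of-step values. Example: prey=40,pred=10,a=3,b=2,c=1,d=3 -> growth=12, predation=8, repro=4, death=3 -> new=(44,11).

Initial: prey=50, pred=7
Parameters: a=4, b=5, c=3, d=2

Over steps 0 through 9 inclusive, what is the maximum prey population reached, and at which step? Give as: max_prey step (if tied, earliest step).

Answer: 53 1

Derivation:
Step 1: prey: 50+20-17=53; pred: 7+10-1=16
Step 2: prey: 53+21-42=32; pred: 16+25-3=38
Step 3: prey: 32+12-60=0; pred: 38+36-7=67
Step 4: prey: 0+0-0=0; pred: 67+0-13=54
Step 5: prey: 0+0-0=0; pred: 54+0-10=44
Step 6: prey: 0+0-0=0; pred: 44+0-8=36
Step 7: prey: 0+0-0=0; pred: 36+0-7=29
Step 8: prey: 0+0-0=0; pred: 29+0-5=24
Step 9: prey: 0+0-0=0; pred: 24+0-4=20
Max prey = 53 at step 1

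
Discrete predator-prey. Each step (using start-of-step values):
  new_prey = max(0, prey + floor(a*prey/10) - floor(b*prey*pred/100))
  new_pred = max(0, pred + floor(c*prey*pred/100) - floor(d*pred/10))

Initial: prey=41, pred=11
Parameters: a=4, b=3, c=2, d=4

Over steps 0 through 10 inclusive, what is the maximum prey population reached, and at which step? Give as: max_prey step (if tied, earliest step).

Step 1: prey: 41+16-13=44; pred: 11+9-4=16
Step 2: prey: 44+17-21=40; pred: 16+14-6=24
Step 3: prey: 40+16-28=28; pred: 24+19-9=34
Step 4: prey: 28+11-28=11; pred: 34+19-13=40
Step 5: prey: 11+4-13=2; pred: 40+8-16=32
Step 6: prey: 2+0-1=1; pred: 32+1-12=21
Step 7: prey: 1+0-0=1; pred: 21+0-8=13
Step 8: prey: 1+0-0=1; pred: 13+0-5=8
Step 9: prey: 1+0-0=1; pred: 8+0-3=5
Step 10: prey: 1+0-0=1; pred: 5+0-2=3
Max prey = 44 at step 1

Answer: 44 1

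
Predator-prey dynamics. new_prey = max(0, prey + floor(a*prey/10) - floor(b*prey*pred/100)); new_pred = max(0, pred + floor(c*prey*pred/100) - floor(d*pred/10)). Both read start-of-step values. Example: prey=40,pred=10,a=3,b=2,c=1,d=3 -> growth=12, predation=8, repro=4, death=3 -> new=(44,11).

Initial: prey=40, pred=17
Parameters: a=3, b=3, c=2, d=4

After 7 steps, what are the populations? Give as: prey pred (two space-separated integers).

Step 1: prey: 40+12-20=32; pred: 17+13-6=24
Step 2: prey: 32+9-23=18; pred: 24+15-9=30
Step 3: prey: 18+5-16=7; pred: 30+10-12=28
Step 4: prey: 7+2-5=4; pred: 28+3-11=20
Step 5: prey: 4+1-2=3; pred: 20+1-8=13
Step 6: prey: 3+0-1=2; pred: 13+0-5=8
Step 7: prey: 2+0-0=2; pred: 8+0-3=5

Answer: 2 5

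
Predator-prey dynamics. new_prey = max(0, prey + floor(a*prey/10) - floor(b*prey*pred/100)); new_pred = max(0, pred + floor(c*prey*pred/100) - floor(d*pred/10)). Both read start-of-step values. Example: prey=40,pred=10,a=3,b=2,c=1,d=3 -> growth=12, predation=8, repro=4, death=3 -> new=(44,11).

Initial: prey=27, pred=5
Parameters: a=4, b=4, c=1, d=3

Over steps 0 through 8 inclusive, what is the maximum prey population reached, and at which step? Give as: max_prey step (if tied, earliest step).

Step 1: prey: 27+10-5=32; pred: 5+1-1=5
Step 2: prey: 32+12-6=38; pred: 5+1-1=5
Step 3: prey: 38+15-7=46; pred: 5+1-1=5
Step 4: prey: 46+18-9=55; pred: 5+2-1=6
Step 5: prey: 55+22-13=64; pred: 6+3-1=8
Step 6: prey: 64+25-20=69; pred: 8+5-2=11
Step 7: prey: 69+27-30=66; pred: 11+7-3=15
Step 8: prey: 66+26-39=53; pred: 15+9-4=20
Max prey = 69 at step 6

Answer: 69 6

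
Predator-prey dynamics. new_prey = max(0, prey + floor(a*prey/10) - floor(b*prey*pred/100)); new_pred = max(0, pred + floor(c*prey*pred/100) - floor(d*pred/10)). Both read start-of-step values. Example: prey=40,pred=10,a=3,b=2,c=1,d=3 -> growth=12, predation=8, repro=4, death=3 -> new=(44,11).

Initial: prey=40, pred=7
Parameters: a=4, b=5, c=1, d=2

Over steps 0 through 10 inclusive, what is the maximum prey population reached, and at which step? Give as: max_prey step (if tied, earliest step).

Answer: 42 1

Derivation:
Step 1: prey: 40+16-14=42; pred: 7+2-1=8
Step 2: prey: 42+16-16=42; pred: 8+3-1=10
Step 3: prey: 42+16-21=37; pred: 10+4-2=12
Step 4: prey: 37+14-22=29; pred: 12+4-2=14
Step 5: prey: 29+11-20=20; pred: 14+4-2=16
Step 6: prey: 20+8-16=12; pred: 16+3-3=16
Step 7: prey: 12+4-9=7; pred: 16+1-3=14
Step 8: prey: 7+2-4=5; pred: 14+0-2=12
Step 9: prey: 5+2-3=4; pred: 12+0-2=10
Step 10: prey: 4+1-2=3; pred: 10+0-2=8
Max prey = 42 at step 1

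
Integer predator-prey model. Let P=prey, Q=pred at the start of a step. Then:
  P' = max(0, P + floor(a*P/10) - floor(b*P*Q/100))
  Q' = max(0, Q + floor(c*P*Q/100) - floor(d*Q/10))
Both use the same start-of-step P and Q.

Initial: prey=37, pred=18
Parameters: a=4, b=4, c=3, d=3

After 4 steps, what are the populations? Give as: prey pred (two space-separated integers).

Answer: 0 26

Derivation:
Step 1: prey: 37+14-26=25; pred: 18+19-5=32
Step 2: prey: 25+10-32=3; pred: 32+24-9=47
Step 3: prey: 3+1-5=0; pred: 47+4-14=37
Step 4: prey: 0+0-0=0; pred: 37+0-11=26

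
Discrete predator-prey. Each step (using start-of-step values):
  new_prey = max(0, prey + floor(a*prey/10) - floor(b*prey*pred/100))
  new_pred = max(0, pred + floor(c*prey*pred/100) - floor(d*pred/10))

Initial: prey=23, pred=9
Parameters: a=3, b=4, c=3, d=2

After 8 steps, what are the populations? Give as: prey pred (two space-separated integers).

Step 1: prey: 23+6-8=21; pred: 9+6-1=14
Step 2: prey: 21+6-11=16; pred: 14+8-2=20
Step 3: prey: 16+4-12=8; pred: 20+9-4=25
Step 4: prey: 8+2-8=2; pred: 25+6-5=26
Step 5: prey: 2+0-2=0; pred: 26+1-5=22
Step 6: prey: 0+0-0=0; pred: 22+0-4=18
Step 7: prey: 0+0-0=0; pred: 18+0-3=15
Step 8: prey: 0+0-0=0; pred: 15+0-3=12

Answer: 0 12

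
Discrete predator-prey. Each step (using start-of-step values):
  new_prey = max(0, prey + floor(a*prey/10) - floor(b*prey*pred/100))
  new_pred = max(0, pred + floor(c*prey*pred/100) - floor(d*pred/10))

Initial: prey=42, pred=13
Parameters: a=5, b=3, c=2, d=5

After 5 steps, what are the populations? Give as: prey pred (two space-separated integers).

Step 1: prey: 42+21-16=47; pred: 13+10-6=17
Step 2: prey: 47+23-23=47; pred: 17+15-8=24
Step 3: prey: 47+23-33=37; pred: 24+22-12=34
Step 4: prey: 37+18-37=18; pred: 34+25-17=42
Step 5: prey: 18+9-22=5; pred: 42+15-21=36

Answer: 5 36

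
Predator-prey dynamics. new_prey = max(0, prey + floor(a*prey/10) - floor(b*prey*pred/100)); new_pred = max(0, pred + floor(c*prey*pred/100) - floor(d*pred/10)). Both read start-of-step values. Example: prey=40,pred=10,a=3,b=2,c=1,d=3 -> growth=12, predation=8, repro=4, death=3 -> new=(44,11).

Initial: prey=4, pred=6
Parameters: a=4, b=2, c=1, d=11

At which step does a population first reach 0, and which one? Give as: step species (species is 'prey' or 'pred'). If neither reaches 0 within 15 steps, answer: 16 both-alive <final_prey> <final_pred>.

Step 1: prey: 4+1-0=5; pred: 6+0-6=0
First extinction: pred at step 1

Answer: 1 pred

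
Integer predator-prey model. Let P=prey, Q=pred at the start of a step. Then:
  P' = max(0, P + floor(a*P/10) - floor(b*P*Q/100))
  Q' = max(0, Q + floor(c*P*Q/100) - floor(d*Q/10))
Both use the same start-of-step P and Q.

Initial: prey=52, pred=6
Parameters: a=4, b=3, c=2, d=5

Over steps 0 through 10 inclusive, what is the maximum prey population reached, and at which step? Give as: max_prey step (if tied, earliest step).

Answer: 71 2

Derivation:
Step 1: prey: 52+20-9=63; pred: 6+6-3=9
Step 2: prey: 63+25-17=71; pred: 9+11-4=16
Step 3: prey: 71+28-34=65; pred: 16+22-8=30
Step 4: prey: 65+26-58=33; pred: 30+39-15=54
Step 5: prey: 33+13-53=0; pred: 54+35-27=62
Step 6: prey: 0+0-0=0; pred: 62+0-31=31
Step 7: prey: 0+0-0=0; pred: 31+0-15=16
Step 8: prey: 0+0-0=0; pred: 16+0-8=8
Step 9: prey: 0+0-0=0; pred: 8+0-4=4
Step 10: prey: 0+0-0=0; pred: 4+0-2=2
Max prey = 71 at step 2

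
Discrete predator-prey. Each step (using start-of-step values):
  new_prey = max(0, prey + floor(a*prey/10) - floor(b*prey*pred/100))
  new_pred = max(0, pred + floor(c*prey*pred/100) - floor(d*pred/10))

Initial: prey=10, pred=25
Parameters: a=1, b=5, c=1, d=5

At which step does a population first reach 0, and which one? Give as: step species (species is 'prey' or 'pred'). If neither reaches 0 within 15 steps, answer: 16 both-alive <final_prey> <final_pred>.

Step 1: prey: 10+1-12=0; pred: 25+2-12=15
First extinction: prey at step 1

Answer: 1 prey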